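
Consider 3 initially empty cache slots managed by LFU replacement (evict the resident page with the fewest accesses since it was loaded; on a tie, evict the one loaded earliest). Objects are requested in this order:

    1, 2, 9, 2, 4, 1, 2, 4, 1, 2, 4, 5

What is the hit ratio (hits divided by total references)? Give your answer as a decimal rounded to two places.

0.50

1 -> fault, frames {1}
2 -> fault, frames {1,2}
9 -> fault, frames {1,2,9}
2 -> hit
4 -> fault, evict 1, frames {2,9,4}
1 -> fault, evict 9, frames {2,4,1}
2 -> hit
4 -> hit
1 -> hit
2 -> hit
4 -> hit
5 -> fault, evict 1, frames {2,4,5}
Hits: 6 of 12 references → 6/12 = 0.5000.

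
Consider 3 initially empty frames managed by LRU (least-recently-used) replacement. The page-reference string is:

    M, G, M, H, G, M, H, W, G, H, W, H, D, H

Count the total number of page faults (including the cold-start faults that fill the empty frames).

M: miss, frames [M]
G: miss, frames [M, G]
M: hit
H: miss, frames [G, M, H]
G: hit
M: hit
H: hit
W: miss, evict G, frames [M, H, W]
G: miss, evict M, frames [H, W, G]
H: hit
W: hit
H: hit
D: miss, evict G, frames [W, H, D]
H: hit
Page faults: 6.

6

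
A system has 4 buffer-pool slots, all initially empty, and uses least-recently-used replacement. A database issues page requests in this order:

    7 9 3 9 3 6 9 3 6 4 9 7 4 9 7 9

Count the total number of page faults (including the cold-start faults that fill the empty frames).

7: fault, frames [7]
9: fault, frames [7, 9]
3: fault, frames [7, 9, 3]
9: hit
3: hit
6: fault, frames [7, 9, 3, 6]
9: hit
3: hit
6: hit
4: fault, evict 7, frames [9, 3, 6, 4]
9: hit
7: fault, evict 3, frames [6, 4, 9, 7]
4: hit
9: hit
7: hit
9: hit
Page faults: 6.

6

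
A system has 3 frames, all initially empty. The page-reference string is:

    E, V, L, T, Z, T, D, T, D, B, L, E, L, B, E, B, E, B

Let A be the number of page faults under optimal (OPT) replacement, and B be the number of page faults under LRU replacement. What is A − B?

Under OPT: F F F F F . F . . F . F . . . . . . → 8 faults.
Under LRU: F F F F F . F . . F F F . . . . . . → 9 faults.
A − B = 8 − 9 = -1.

-1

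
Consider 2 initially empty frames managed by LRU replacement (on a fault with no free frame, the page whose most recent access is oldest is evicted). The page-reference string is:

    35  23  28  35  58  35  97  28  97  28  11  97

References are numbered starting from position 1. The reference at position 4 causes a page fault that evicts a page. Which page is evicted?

pos 1: 35 → fault, frames (35)
pos 2: 23 → fault, frames (35 23)
pos 3: 28 → fault, evict 35, frames (23 28)
pos 4: 35 → fault, evict 23, frames (28 35)
At position 4, page 23 is evicted.

23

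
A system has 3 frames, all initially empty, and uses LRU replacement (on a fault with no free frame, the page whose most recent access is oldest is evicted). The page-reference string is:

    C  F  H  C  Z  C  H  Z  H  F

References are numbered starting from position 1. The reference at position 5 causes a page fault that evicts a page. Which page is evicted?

F

pos 1: C -> fault, frames [C]
pos 2: F -> fault, frames [C, F]
pos 3: H -> fault, frames [C, F, H]
pos 4: C -> hit
pos 5: Z -> fault, evict F, frames [H, C, Z]
At position 5, page F is evicted.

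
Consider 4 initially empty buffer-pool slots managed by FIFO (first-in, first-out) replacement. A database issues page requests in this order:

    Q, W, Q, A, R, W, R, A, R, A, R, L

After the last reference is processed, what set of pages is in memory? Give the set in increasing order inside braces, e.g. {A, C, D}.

{A, L, R, W}

Q → fault, frames [Q]
W → fault, frames [Q, W]
Q → hit
A → fault, frames [Q, W, A]
R → fault, frames [Q, W, A, R]
W → hit
R → hit
A → hit
R → hit
A → hit
R → hit
L → fault, evict Q, frames [W, A, R, L]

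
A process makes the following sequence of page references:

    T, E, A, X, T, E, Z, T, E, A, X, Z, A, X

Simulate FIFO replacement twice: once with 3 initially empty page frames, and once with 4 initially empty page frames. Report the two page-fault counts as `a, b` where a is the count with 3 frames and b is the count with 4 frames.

3 frames: F F F F F F F . . F F . . . → 9 faults.
4 frames: F F F F . . F F F F F F . . → 10 faults.
10 > 9: adding a frame increased faults — Belady's anomaly.

9, 10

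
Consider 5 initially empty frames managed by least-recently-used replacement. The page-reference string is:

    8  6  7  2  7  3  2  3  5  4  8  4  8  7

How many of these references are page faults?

9

8: miss, frames (8)
6: miss, frames (8 6)
7: miss, frames (8 6 7)
2: miss, frames (8 6 7 2)
7: hit
3: miss, frames (8 6 2 7 3)
2: hit
3: hit
5: miss, evict 8, frames (6 7 2 3 5)
4: miss, evict 6, frames (7 2 3 5 4)
8: miss, evict 7, frames (2 3 5 4 8)
4: hit
8: hit
7: miss, evict 2, frames (3 5 4 8 7)
Page faults: 9.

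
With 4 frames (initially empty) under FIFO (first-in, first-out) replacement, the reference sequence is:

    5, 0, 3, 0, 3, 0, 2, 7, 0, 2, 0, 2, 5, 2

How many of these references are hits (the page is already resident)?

8

5 → miss, frames {5}
0 → miss, frames {5,0}
3 → miss, frames {5,0,3}
0 → hit
3 → hit
0 → hit
2 → miss, frames {5,0,3,2}
7 → miss, evict 5, frames {0,3,2,7}
0 → hit
2 → hit
0 → hit
2 → hit
5 → miss, evict 0, frames {3,2,7,5}
2 → hit
Hits: 8.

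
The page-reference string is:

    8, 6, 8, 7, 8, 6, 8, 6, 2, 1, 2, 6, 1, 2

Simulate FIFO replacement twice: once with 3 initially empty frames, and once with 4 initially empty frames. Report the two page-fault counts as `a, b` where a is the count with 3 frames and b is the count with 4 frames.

6, 5

3 frames: F F . F . . . . F F . F . . → 6 faults.
4 frames: F F . F . . . . F F . . . . → 5 faults.
5 < 6: adding a frame reduced faults, as is typical.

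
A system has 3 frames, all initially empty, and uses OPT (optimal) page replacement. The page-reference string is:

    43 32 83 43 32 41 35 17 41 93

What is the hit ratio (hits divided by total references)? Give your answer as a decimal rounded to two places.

43: miss, frames {43}
32: miss, frames {43,32}
83: miss, frames {43,32,83}
43: hit
32: hit
41: miss, evict 83, frames {43,32,41}
35: miss, evict 32, frames {43,41,35}
17: miss, evict 35, frames {43,41,17}
41: hit
93: miss, evict 17, frames {43,41,93}
Hits: 3 of 10 references → 3/10 = 0.3000.

0.30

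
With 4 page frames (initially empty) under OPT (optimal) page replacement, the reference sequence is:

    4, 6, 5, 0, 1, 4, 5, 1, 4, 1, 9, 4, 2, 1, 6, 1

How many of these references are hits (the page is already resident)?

4: miss, frames {4}
6: miss, frames {4,6}
5: miss, frames {4,6,5}
0: miss, frames {4,6,5,0}
1: miss, evict 0, frames {4,6,5,1}
4: hit
5: hit
1: hit
4: hit
1: hit
9: miss, evict 5, frames {4,6,1,9}
4: hit
2: miss, evict 9, frames {4,6,1,2}
1: hit
6: hit
1: hit
Hits: 9.

9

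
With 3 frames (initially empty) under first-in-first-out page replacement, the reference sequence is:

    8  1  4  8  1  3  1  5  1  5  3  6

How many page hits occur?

8: miss, frames (8)
1: miss, frames (8 1)
4: miss, frames (8 1 4)
8: hit
1: hit
3: miss, evict 8, frames (1 4 3)
1: hit
5: miss, evict 1, frames (4 3 5)
1: miss, evict 4, frames (3 5 1)
5: hit
3: hit
6: miss, evict 3, frames (5 1 6)
Hits: 5.

5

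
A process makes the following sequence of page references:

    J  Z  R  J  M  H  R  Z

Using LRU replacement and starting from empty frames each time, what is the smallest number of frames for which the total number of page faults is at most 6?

4

f=1: 8 faults
f=2: 8 faults
f=3: 7 faults
f=4: 6 faults
f=5: 5 faults
Smallest f with faults ≤ 6 is 4.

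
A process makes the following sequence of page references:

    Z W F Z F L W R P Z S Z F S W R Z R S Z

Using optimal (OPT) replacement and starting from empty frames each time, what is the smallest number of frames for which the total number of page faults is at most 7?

f=1: 20 faults
f=2: 13 faults
f=3: 10 faults
f=4: 8 faults
f=5: 7 faults
f=6: 7 faults
f=7: 7 faults
Smallest f with faults ≤ 7 is 5.

5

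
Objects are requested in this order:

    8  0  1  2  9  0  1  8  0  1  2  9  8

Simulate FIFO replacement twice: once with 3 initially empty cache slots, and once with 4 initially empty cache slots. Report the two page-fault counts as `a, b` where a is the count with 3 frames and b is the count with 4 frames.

3 frames: F F F F F F F F . . F F . → 10 faults.
4 frames: F F F F F . . F F F F F F → 11 faults.
11 > 10: adding a frame increased faults — Belady's anomaly.

10, 11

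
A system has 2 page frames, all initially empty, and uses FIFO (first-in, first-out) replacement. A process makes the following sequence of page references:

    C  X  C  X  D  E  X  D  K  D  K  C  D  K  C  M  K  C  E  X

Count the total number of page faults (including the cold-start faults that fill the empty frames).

C -> miss, frames (C)
X -> miss, frames (C X)
C -> hit
X -> hit
D -> miss, evict C, frames (X D)
E -> miss, evict X, frames (D E)
X -> miss, evict D, frames (E X)
D -> miss, evict E, frames (X D)
K -> miss, evict X, frames (D K)
D -> hit
K -> hit
C -> miss, evict D, frames (K C)
D -> miss, evict K, frames (C D)
K -> miss, evict C, frames (D K)
C -> miss, evict D, frames (K C)
M -> miss, evict K, frames (C M)
K -> miss, evict C, frames (M K)
C -> miss, evict M, frames (K C)
E -> miss, evict K, frames (C E)
X -> miss, evict C, frames (E X)
Page faults: 16.

16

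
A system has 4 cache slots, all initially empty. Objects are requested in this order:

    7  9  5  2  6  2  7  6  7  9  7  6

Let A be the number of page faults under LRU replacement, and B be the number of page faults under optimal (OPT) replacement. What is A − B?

Under LRU: F F F F F . F . . F . . → 7 faults.
Under OPT: F F F F F . . . . . . . → 5 faults.
A − B = 7 − 5 = 2.

2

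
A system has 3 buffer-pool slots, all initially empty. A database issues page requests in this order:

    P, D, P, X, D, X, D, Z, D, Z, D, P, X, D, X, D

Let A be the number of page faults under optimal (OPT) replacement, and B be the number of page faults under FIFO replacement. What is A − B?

-2

Under OPT: F F . F . . . F . . . . F . . . → 5 faults.
Under FIFO: F F . F . . . F . . . F . F F . → 7 faults.
A − B = 5 − 7 = -2.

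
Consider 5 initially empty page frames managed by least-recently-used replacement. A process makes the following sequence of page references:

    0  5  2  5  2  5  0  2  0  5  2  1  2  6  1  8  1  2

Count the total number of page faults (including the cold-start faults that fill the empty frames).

6

0 → miss, frames [0]
5 → miss, frames [0, 5]
2 → miss, frames [0, 5, 2]
5 → hit
2 → hit
5 → hit
0 → hit
2 → hit
0 → hit
5 → hit
2 → hit
1 → miss, frames [0, 5, 2, 1]
2 → hit
6 → miss, frames [0, 5, 1, 2, 6]
1 → hit
8 → miss, evict 0, frames [5, 2, 6, 1, 8]
1 → hit
2 → hit
Page faults: 6.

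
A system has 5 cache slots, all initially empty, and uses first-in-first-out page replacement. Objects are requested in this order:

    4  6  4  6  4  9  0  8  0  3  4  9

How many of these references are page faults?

4: miss, frames [4]
6: miss, frames [4, 6]
4: hit
6: hit
4: hit
9: miss, frames [4, 6, 9]
0: miss, frames [4, 6, 9, 0]
8: miss, frames [4, 6, 9, 0, 8]
0: hit
3: miss, evict 4, frames [6, 9, 0, 8, 3]
4: miss, evict 6, frames [9, 0, 8, 3, 4]
9: hit
Page faults: 7.

7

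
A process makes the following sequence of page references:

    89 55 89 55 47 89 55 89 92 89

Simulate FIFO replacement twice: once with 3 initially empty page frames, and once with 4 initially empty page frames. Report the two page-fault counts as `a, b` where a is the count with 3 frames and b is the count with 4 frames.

3 frames: F F . . F . . . F F → 5 faults.
4 frames: F F . . F . . . F . → 4 faults.
4 < 5: adding a frame reduced faults, as is typical.

5, 4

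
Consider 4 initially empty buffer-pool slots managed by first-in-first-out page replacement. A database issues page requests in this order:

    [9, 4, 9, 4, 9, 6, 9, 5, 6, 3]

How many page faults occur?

9 -> fault, frames {9}
4 -> fault, frames {9,4}
9 -> hit
4 -> hit
9 -> hit
6 -> fault, frames {9,4,6}
9 -> hit
5 -> fault, frames {9,4,6,5}
6 -> hit
3 -> fault, evict 9, frames {4,6,5,3}
Page faults: 5.

5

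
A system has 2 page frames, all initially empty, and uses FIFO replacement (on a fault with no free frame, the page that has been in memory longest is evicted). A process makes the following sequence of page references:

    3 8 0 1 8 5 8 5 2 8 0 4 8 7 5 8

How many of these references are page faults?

14

3 → fault, frames (3)
8 → fault, frames (3 8)
0 → fault, evict 3, frames (8 0)
1 → fault, evict 8, frames (0 1)
8 → fault, evict 0, frames (1 8)
5 → fault, evict 1, frames (8 5)
8 → hit
5 → hit
2 → fault, evict 8, frames (5 2)
8 → fault, evict 5, frames (2 8)
0 → fault, evict 2, frames (8 0)
4 → fault, evict 8, frames (0 4)
8 → fault, evict 0, frames (4 8)
7 → fault, evict 4, frames (8 7)
5 → fault, evict 8, frames (7 5)
8 → fault, evict 7, frames (5 8)
Page faults: 14.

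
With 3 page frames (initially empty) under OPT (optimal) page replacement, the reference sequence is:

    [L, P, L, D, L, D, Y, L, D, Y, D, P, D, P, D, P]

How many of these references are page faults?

L -> fault, frames (L)
P -> fault, frames (L P)
L -> hit
D -> fault, frames (L P D)
L -> hit
D -> hit
Y -> fault, evict P, frames (L D Y)
L -> hit
D -> hit
Y -> hit
D -> hit
P -> fault, evict Y, frames (L D P)
D -> hit
P -> hit
D -> hit
P -> hit
Page faults: 5.

5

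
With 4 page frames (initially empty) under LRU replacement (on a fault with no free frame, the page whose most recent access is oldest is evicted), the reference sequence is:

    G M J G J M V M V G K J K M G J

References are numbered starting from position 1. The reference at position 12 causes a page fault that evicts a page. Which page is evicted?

M

pos 1: G → fault, frames {G}
pos 2: M → fault, frames {G,M}
pos 3: J → fault, frames {G,M,J}
pos 4: G → hit
pos 5: J → hit
pos 6: M → hit
pos 7: V → fault, frames {G,J,M,V}
pos 8: M → hit
pos 9: V → hit
pos 10: G → hit
pos 11: K → fault, evict J, frames {M,V,G,K}
pos 12: J → fault, evict M, frames {V,G,K,J}
At position 12, page M is evicted.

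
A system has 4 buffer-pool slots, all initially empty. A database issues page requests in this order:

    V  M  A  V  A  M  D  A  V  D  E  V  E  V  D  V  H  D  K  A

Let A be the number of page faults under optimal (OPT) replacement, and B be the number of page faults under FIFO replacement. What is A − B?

Under OPT: F F F . . . F . . . F . . . . . F . F . → 7 faults.
Under FIFO: F F F . . . F . . . F F . . . . F . F F → 9 faults.
A − B = 7 − 9 = -2.

-2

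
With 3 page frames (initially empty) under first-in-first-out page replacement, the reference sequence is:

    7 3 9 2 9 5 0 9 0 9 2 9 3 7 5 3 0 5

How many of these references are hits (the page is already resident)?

6

7 → miss, frames [7]
3 → miss, frames [7, 3]
9 → miss, frames [7, 3, 9]
2 → miss, evict 7, frames [3, 9, 2]
9 → hit
5 → miss, evict 3, frames [9, 2, 5]
0 → miss, evict 9, frames [2, 5, 0]
9 → miss, evict 2, frames [5, 0, 9]
0 → hit
9 → hit
2 → miss, evict 5, frames [0, 9, 2]
9 → hit
3 → miss, evict 0, frames [9, 2, 3]
7 → miss, evict 9, frames [2, 3, 7]
5 → miss, evict 2, frames [3, 7, 5]
3 → hit
0 → miss, evict 3, frames [7, 5, 0]
5 → hit
Hits: 6.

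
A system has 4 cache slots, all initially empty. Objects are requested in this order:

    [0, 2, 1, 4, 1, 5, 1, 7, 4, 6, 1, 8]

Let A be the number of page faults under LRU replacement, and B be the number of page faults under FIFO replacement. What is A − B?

Under LRU: F F F F . F . F . F . F → 8 faults.
Under FIFO: F F F F . F . F . F F F → 9 faults.
A − B = 8 − 9 = -1.

-1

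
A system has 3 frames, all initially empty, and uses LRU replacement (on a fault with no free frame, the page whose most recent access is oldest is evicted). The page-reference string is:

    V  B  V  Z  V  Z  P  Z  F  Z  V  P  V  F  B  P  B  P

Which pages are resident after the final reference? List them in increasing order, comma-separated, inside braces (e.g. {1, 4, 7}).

V: fault, frames (V)
B: fault, frames (V B)
V: hit
Z: fault, frames (B V Z)
V: hit
Z: hit
P: fault, evict B, frames (V Z P)
Z: hit
F: fault, evict V, frames (P Z F)
Z: hit
V: fault, evict P, frames (F Z V)
P: fault, evict F, frames (Z V P)
V: hit
F: fault, evict Z, frames (P V F)
B: fault, evict P, frames (V F B)
P: fault, evict V, frames (F B P)
B: hit
P: hit

{B, F, P}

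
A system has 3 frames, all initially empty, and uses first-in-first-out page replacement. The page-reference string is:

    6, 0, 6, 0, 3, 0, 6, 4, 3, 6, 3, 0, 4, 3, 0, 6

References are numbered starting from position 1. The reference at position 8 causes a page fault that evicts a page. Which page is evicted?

6

pos 1: 6 → miss, frames [6]
pos 2: 0 → miss, frames [6, 0]
pos 3: 6 → hit
pos 4: 0 → hit
pos 5: 3 → miss, frames [6, 0, 3]
pos 6: 0 → hit
pos 7: 6 → hit
pos 8: 4 → miss, evict 6, frames [0, 3, 4]
At position 8, page 6 is evicted.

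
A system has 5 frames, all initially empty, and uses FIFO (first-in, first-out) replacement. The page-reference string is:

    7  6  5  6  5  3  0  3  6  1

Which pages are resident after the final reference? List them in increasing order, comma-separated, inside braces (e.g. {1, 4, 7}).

7: miss, frames (7)
6: miss, frames (7 6)
5: miss, frames (7 6 5)
6: hit
5: hit
3: miss, frames (7 6 5 3)
0: miss, frames (7 6 5 3 0)
3: hit
6: hit
1: miss, evict 7, frames (6 5 3 0 1)

{0, 1, 3, 5, 6}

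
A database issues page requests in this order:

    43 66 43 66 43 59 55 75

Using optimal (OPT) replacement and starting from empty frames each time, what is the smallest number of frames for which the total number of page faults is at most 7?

2

f=1: 8 faults
f=2: 5 faults
f=3: 5 faults
f=4: 5 faults
f=5: 5 faults
Smallest f with faults ≤ 7 is 2.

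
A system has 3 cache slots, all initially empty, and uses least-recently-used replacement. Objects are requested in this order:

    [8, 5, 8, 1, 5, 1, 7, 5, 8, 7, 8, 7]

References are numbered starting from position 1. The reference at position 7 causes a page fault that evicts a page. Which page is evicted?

pos 1: 8 → fault, frames {8}
pos 2: 5 → fault, frames {8,5}
pos 3: 8 → hit
pos 4: 1 → fault, frames {5,8,1}
pos 5: 5 → hit
pos 6: 1 → hit
pos 7: 7 → fault, evict 8, frames {5,1,7}
At position 7, page 8 is evicted.

8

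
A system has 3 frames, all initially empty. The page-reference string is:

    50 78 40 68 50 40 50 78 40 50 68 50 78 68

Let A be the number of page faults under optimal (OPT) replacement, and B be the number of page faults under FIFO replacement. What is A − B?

Under OPT: F F F F . . . F . . F . . . → 6 faults.
Under FIFO: F F F F F . . F F . F F F . → 10 faults.
A − B = 6 − 10 = -4.

-4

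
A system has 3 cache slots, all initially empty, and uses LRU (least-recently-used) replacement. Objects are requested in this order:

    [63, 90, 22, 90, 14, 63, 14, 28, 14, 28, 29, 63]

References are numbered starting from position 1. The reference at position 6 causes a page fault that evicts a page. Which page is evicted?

pos 1: 63 -> miss, frames (63)
pos 2: 90 -> miss, frames (63 90)
pos 3: 22 -> miss, frames (63 90 22)
pos 4: 90 -> hit
pos 5: 14 -> miss, evict 63, frames (22 90 14)
pos 6: 63 -> miss, evict 22, frames (90 14 63)
At position 6, page 22 is evicted.

22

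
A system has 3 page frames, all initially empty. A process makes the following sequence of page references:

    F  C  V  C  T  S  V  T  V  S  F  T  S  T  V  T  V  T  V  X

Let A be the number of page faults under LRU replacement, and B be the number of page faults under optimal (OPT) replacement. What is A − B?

Under LRU: F F F . F F F . . . F F . . F . . . . F → 10 faults.
Under OPT: F F F . F F . . . . F . . . F . . . . F → 8 faults.
A − B = 10 − 8 = 2.

2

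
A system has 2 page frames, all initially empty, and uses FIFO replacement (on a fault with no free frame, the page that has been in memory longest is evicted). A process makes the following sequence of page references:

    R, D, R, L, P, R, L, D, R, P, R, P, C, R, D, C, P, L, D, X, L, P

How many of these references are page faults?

19

R -> miss, frames (R)
D -> miss, frames (R D)
R -> hit
L -> miss, evict R, frames (D L)
P -> miss, evict D, frames (L P)
R -> miss, evict L, frames (P R)
L -> miss, evict P, frames (R L)
D -> miss, evict R, frames (L D)
R -> miss, evict L, frames (D R)
P -> miss, evict D, frames (R P)
R -> hit
P -> hit
C -> miss, evict R, frames (P C)
R -> miss, evict P, frames (C R)
D -> miss, evict C, frames (R D)
C -> miss, evict R, frames (D C)
P -> miss, evict D, frames (C P)
L -> miss, evict C, frames (P L)
D -> miss, evict P, frames (L D)
X -> miss, evict L, frames (D X)
L -> miss, evict D, frames (X L)
P -> miss, evict X, frames (L P)
Page faults: 19.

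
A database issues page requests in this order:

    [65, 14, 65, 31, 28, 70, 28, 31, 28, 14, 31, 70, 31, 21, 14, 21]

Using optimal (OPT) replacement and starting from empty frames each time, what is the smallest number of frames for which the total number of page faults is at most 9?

f=1: 16 faults
f=2: 10 faults
f=3: 7 faults
f=4: 6 faults
f=5: 6 faults
f=6: 6 faults
Smallest f with faults ≤ 9 is 3.

3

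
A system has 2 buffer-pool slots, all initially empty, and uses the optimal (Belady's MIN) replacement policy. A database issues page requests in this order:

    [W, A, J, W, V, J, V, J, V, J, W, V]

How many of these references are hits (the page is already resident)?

7

W -> miss, frames (W)
A -> miss, frames (W A)
J -> miss, evict A, frames (W J)
W -> hit
V -> miss, evict W, frames (J V)
J -> hit
V -> hit
J -> hit
V -> hit
J -> hit
W -> miss, evict J, frames (V W)
V -> hit
Hits: 7.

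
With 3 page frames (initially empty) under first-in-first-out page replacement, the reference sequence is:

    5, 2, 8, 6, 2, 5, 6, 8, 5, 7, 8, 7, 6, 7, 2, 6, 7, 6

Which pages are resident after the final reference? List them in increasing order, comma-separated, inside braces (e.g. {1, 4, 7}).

5 -> fault, frames {5}
2 -> fault, frames {5,2}
8 -> fault, frames {5,2,8}
6 -> fault, evict 5, frames {2,8,6}
2 -> hit
5 -> fault, evict 2, frames {8,6,5}
6 -> hit
8 -> hit
5 -> hit
7 -> fault, evict 8, frames {6,5,7}
8 -> fault, evict 6, frames {5,7,8}
7 -> hit
6 -> fault, evict 5, frames {7,8,6}
7 -> hit
2 -> fault, evict 7, frames {8,6,2}
6 -> hit
7 -> fault, evict 8, frames {6,2,7}
6 -> hit

{2, 6, 7}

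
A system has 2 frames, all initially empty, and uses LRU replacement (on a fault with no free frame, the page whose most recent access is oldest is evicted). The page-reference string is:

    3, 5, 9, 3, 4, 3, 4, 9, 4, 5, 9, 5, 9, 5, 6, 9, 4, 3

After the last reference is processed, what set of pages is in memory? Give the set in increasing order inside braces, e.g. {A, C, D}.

{3, 4}

3: fault, frames (3)
5: fault, frames (3 5)
9: fault, evict 3, frames (5 9)
3: fault, evict 5, frames (9 3)
4: fault, evict 9, frames (3 4)
3: hit
4: hit
9: fault, evict 3, frames (4 9)
4: hit
5: fault, evict 9, frames (4 5)
9: fault, evict 4, frames (5 9)
5: hit
9: hit
5: hit
6: fault, evict 9, frames (5 6)
9: fault, evict 5, frames (6 9)
4: fault, evict 6, frames (9 4)
3: fault, evict 9, frames (4 3)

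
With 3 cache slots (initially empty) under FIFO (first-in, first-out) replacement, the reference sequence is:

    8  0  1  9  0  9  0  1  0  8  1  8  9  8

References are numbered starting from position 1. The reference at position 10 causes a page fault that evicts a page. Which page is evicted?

0

pos 1: 8: fault, frames {8}
pos 2: 0: fault, frames {8,0}
pos 3: 1: fault, frames {8,0,1}
pos 4: 9: fault, evict 8, frames {0,1,9}
pos 5: 0: hit
pos 6: 9: hit
pos 7: 0: hit
pos 8: 1: hit
pos 9: 0: hit
pos 10: 8: fault, evict 0, frames {1,9,8}
At position 10, page 0 is evicted.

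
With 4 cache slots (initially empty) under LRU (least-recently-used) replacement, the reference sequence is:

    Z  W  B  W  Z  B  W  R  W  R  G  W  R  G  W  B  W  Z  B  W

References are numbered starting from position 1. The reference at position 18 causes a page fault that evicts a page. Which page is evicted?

R

pos 1: Z → miss, frames [Z]
pos 2: W → miss, frames [Z, W]
pos 3: B → miss, frames [Z, W, B]
pos 4: W → hit
pos 5: Z → hit
pos 6: B → hit
pos 7: W → hit
pos 8: R → miss, frames [Z, B, W, R]
pos 9: W → hit
pos 10: R → hit
pos 11: G → miss, evict Z, frames [B, W, R, G]
pos 12: W → hit
pos 13: R → hit
pos 14: G → hit
pos 15: W → hit
pos 16: B → hit
pos 17: W → hit
pos 18: Z → miss, evict R, frames [G, B, W, Z]
At position 18, page R is evicted.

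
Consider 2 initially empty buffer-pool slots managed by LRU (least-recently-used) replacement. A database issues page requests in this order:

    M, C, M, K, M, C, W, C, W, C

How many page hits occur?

5

M: fault, frames (M)
C: fault, frames (M C)
M: hit
K: fault, evict C, frames (M K)
M: hit
C: fault, evict K, frames (M C)
W: fault, evict M, frames (C W)
C: hit
W: hit
C: hit
Hits: 5.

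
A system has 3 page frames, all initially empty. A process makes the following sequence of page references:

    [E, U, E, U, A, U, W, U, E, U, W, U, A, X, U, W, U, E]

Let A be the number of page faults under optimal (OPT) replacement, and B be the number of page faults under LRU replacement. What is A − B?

-2

Under OPT: F F . . F . F . . . . . F F . . . F → 7 faults.
Under LRU: F F . . F . F . F . . . F F . F . F → 9 faults.
A − B = 7 − 9 = -2.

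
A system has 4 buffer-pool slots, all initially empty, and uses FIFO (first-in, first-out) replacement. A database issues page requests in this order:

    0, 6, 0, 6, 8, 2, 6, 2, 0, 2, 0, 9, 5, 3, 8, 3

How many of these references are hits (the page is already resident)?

8

0 -> miss, frames (0)
6 -> miss, frames (0 6)
0 -> hit
6 -> hit
8 -> miss, frames (0 6 8)
2 -> miss, frames (0 6 8 2)
6 -> hit
2 -> hit
0 -> hit
2 -> hit
0 -> hit
9 -> miss, evict 0, frames (6 8 2 9)
5 -> miss, evict 6, frames (8 2 9 5)
3 -> miss, evict 8, frames (2 9 5 3)
8 -> miss, evict 2, frames (9 5 3 8)
3 -> hit
Hits: 8.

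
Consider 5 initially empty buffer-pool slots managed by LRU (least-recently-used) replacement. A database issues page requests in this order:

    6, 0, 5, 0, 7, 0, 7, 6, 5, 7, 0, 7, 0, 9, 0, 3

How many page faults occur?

6 → fault, frames [6]
0 → fault, frames [6, 0]
5 → fault, frames [6, 0, 5]
0 → hit
7 → fault, frames [6, 5, 0, 7]
0 → hit
7 → hit
6 → hit
5 → hit
7 → hit
0 → hit
7 → hit
0 → hit
9 → fault, frames [6, 5, 7, 0, 9]
0 → hit
3 → fault, evict 6, frames [5, 7, 9, 0, 3]
Page faults: 6.

6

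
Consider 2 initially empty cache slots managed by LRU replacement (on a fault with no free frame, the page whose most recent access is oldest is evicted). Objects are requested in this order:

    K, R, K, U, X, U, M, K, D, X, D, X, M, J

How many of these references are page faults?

K -> fault, frames (K)
R -> fault, frames (K R)
K -> hit
U -> fault, evict R, frames (K U)
X -> fault, evict K, frames (U X)
U -> hit
M -> fault, evict X, frames (U M)
K -> fault, evict U, frames (M K)
D -> fault, evict M, frames (K D)
X -> fault, evict K, frames (D X)
D -> hit
X -> hit
M -> fault, evict D, frames (X M)
J -> fault, evict X, frames (M J)
Page faults: 10.

10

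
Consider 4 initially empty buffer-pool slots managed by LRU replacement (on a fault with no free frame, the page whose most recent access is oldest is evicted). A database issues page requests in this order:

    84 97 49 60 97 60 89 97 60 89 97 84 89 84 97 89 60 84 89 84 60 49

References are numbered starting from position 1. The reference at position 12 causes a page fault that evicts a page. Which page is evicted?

49

pos 1: 84: fault, frames (84)
pos 2: 97: fault, frames (84 97)
pos 3: 49: fault, frames (84 97 49)
pos 4: 60: fault, frames (84 97 49 60)
pos 5: 97: hit
pos 6: 60: hit
pos 7: 89: fault, evict 84, frames (49 97 60 89)
pos 8: 97: hit
pos 9: 60: hit
pos 10: 89: hit
pos 11: 97: hit
pos 12: 84: fault, evict 49, frames (60 89 97 84)
At position 12, page 49 is evicted.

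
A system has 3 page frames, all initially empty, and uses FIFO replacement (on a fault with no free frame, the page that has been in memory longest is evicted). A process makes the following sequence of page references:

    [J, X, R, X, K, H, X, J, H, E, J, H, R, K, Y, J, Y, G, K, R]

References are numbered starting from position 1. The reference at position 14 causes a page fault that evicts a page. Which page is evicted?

pos 1: J -> fault, frames (J)
pos 2: X -> fault, frames (J X)
pos 3: R -> fault, frames (J X R)
pos 4: X -> hit
pos 5: K -> fault, evict J, frames (X R K)
pos 6: H -> fault, evict X, frames (R K H)
pos 7: X -> fault, evict R, frames (K H X)
pos 8: J -> fault, evict K, frames (H X J)
pos 9: H -> hit
pos 10: E -> fault, evict H, frames (X J E)
pos 11: J -> hit
pos 12: H -> fault, evict X, frames (J E H)
pos 13: R -> fault, evict J, frames (E H R)
pos 14: K -> fault, evict E, frames (H R K)
At position 14, page E is evicted.

E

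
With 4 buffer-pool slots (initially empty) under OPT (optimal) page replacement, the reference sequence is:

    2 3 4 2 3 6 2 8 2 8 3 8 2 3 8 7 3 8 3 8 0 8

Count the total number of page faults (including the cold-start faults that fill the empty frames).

2 → miss, frames [2]
3 → miss, frames [2, 3]
4 → miss, frames [2, 3, 4]
2 → hit
3 → hit
6 → miss, frames [2, 3, 4, 6]
2 → hit
8 → miss, evict 6, frames [2, 3, 4, 8]
2 → hit
8 → hit
3 → hit
8 → hit
2 → hit
3 → hit
8 → hit
7 → miss, evict 4, frames [2, 3, 8, 7]
3 → hit
8 → hit
3 → hit
8 → hit
0 → miss, evict 7, frames [2, 3, 8, 0]
8 → hit
Page faults: 7.

7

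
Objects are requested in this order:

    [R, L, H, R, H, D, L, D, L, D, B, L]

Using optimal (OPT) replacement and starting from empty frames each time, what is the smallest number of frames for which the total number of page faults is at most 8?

2

f=1: 12 faults
f=2: 6 faults
f=3: 5 faults
f=4: 5 faults
f=5: 5 faults
Smallest f with faults ≤ 8 is 2.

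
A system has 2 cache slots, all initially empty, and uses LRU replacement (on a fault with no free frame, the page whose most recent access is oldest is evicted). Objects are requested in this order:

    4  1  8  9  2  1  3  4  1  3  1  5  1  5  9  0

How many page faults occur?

4 -> fault, frames (4)
1 -> fault, frames (4 1)
8 -> fault, evict 4, frames (1 8)
9 -> fault, evict 1, frames (8 9)
2 -> fault, evict 8, frames (9 2)
1 -> fault, evict 9, frames (2 1)
3 -> fault, evict 2, frames (1 3)
4 -> fault, evict 1, frames (3 4)
1 -> fault, evict 3, frames (4 1)
3 -> fault, evict 4, frames (1 3)
1 -> hit
5 -> fault, evict 3, frames (1 5)
1 -> hit
5 -> hit
9 -> fault, evict 1, frames (5 9)
0 -> fault, evict 5, frames (9 0)
Page faults: 13.

13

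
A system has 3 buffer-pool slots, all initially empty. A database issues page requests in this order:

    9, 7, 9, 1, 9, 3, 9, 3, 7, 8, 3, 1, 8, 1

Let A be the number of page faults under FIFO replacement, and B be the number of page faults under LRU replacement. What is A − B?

Under FIFO: F F . F . F F . F F F F . . → 9 faults.
Under LRU: F F . F . F . . F F . F . . → 7 faults.
A − B = 9 − 7 = 2.

2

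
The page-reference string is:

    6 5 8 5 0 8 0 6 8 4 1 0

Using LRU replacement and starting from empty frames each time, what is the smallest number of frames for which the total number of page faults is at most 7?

4

f=1: 12 faults
f=2: 10 faults
f=3: 8 faults
f=4: 7 faults
f=5: 6 faults
f=6: 6 faults
Smallest f with faults ≤ 7 is 4.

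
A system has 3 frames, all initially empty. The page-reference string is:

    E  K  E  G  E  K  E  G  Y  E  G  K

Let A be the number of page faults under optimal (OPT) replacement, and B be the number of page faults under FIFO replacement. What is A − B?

-1

Under OPT: F F . F . . . . F . . F → 5 faults.
Under FIFO: F F . F . . . . F F . F → 6 faults.
A − B = 5 − 6 = -1.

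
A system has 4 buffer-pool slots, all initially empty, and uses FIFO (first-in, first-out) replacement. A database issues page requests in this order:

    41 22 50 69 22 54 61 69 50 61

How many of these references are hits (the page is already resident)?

4

41 -> fault, frames {41}
22 -> fault, frames {41,22}
50 -> fault, frames {41,22,50}
69 -> fault, frames {41,22,50,69}
22 -> hit
54 -> fault, evict 41, frames {22,50,69,54}
61 -> fault, evict 22, frames {50,69,54,61}
69 -> hit
50 -> hit
61 -> hit
Hits: 4.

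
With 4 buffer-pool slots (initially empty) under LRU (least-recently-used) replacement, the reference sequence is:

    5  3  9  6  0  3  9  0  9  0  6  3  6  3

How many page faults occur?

5 → fault, frames [5]
3 → fault, frames [5, 3]
9 → fault, frames [5, 3, 9]
6 → fault, frames [5, 3, 9, 6]
0 → fault, evict 5, frames [3, 9, 6, 0]
3 → hit
9 → hit
0 → hit
9 → hit
0 → hit
6 → hit
3 → hit
6 → hit
3 → hit
Page faults: 5.

5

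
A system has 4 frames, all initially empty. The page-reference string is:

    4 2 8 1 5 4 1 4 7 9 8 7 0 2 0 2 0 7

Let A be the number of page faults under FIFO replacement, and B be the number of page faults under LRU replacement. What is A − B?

1

Under FIFO: F F F F F F . . F F F . F F . . . F → 12 faults.
Under LRU: F F F F F F . . F F F . F F . . . . → 11 faults.
A − B = 12 − 11 = 1.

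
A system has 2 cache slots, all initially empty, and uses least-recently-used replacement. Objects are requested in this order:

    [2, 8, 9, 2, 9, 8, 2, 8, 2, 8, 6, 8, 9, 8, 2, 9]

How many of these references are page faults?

2: fault, frames [2]
8: fault, frames [2, 8]
9: fault, evict 2, frames [8, 9]
2: fault, evict 8, frames [9, 2]
9: hit
8: fault, evict 2, frames [9, 8]
2: fault, evict 9, frames [8, 2]
8: hit
2: hit
8: hit
6: fault, evict 2, frames [8, 6]
8: hit
9: fault, evict 6, frames [8, 9]
8: hit
2: fault, evict 9, frames [8, 2]
9: fault, evict 8, frames [2, 9]
Page faults: 10.

10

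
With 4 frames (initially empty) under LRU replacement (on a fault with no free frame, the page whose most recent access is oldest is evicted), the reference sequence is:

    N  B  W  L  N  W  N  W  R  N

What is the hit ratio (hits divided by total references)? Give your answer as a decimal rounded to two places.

0.50

N -> fault, frames (N)
B -> fault, frames (N B)
W -> fault, frames (N B W)
L -> fault, frames (N B W L)
N -> hit
W -> hit
N -> hit
W -> hit
R -> fault, evict B, frames (L N W R)
N -> hit
Hits: 5 of 10 references → 5/10 = 0.5000.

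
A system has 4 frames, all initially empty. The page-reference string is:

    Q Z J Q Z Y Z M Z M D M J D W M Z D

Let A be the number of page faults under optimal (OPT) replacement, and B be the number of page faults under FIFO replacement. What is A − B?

-1

Under OPT: F F F . . F . F . . F . . . F . . . → 7 faults.
Under FIFO: F F F . . F . F . . F . . . F . F . → 8 faults.
A − B = 7 − 8 = -1.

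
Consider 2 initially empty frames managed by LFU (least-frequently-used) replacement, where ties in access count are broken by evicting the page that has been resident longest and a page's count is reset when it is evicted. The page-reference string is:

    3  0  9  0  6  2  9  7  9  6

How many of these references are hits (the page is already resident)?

3 → miss, frames (3)
0 → miss, frames (3 0)
9 → miss, evict 3, frames (0 9)
0 → hit
6 → miss, evict 9, frames (0 6)
2 → miss, evict 6, frames (0 2)
9 → miss, evict 2, frames (0 9)
7 → miss, evict 9, frames (0 7)
9 → miss, evict 7, frames (0 9)
6 → miss, evict 9, frames (0 6)
Hits: 1.

1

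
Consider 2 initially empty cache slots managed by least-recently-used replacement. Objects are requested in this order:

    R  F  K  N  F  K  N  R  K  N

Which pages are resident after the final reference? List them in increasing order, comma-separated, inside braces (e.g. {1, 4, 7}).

R -> fault, frames {R}
F -> fault, frames {R,F}
K -> fault, evict R, frames {F,K}
N -> fault, evict F, frames {K,N}
F -> fault, evict K, frames {N,F}
K -> fault, evict N, frames {F,K}
N -> fault, evict F, frames {K,N}
R -> fault, evict K, frames {N,R}
K -> fault, evict N, frames {R,K}
N -> fault, evict R, frames {K,N}

{K, N}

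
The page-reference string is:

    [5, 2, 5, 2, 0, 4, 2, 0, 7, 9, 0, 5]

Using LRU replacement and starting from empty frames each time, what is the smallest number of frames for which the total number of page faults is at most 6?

f=1: 12 faults
f=2: 10 faults
f=3: 7 faults
f=4: 7 faults
f=5: 7 faults
f=6: 6 faults
Smallest f with faults ≤ 6 is 6.

6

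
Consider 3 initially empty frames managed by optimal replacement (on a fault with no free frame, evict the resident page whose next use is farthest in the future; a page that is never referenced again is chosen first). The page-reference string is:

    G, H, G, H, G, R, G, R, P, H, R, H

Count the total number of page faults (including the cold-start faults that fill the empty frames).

G -> fault, frames (G)
H -> fault, frames (G H)
G -> hit
H -> hit
G -> hit
R -> fault, frames (G H R)
G -> hit
R -> hit
P -> fault, evict G, frames (H R P)
H -> hit
R -> hit
H -> hit
Page faults: 4.

4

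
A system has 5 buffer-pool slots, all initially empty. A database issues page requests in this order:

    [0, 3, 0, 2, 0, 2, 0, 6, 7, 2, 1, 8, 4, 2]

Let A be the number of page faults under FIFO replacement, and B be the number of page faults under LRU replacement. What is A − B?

Under FIFO: F F . F . . . F F . F F F F → 9 faults.
Under LRU: F F . F . . . F F . F F F . → 8 faults.
A − B = 9 − 8 = 1.

1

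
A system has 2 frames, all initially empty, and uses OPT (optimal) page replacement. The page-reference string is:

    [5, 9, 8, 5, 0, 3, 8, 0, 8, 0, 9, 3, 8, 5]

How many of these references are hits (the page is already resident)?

5

5 -> fault, frames {5}
9 -> fault, frames {5,9}
8 -> fault, evict 9, frames {5,8}
5 -> hit
0 -> fault, evict 5, frames {8,0}
3 -> fault, evict 0, frames {8,3}
8 -> hit
0 -> fault, evict 3, frames {8,0}
8 -> hit
0 -> hit
9 -> fault, evict 0, frames {8,9}
3 -> fault, evict 9, frames {8,3}
8 -> hit
5 -> fault, evict 3, frames {8,5}
Hits: 5.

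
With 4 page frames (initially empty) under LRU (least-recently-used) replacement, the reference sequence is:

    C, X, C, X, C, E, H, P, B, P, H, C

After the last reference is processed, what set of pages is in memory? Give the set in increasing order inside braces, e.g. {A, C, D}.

C -> fault, frames {C}
X -> fault, frames {C,X}
C -> hit
X -> hit
C -> hit
E -> fault, frames {X,C,E}
H -> fault, frames {X,C,E,H}
P -> fault, evict X, frames {C,E,H,P}
B -> fault, evict C, frames {E,H,P,B}
P -> hit
H -> hit
C -> fault, evict E, frames {B,P,H,C}

{B, C, H, P}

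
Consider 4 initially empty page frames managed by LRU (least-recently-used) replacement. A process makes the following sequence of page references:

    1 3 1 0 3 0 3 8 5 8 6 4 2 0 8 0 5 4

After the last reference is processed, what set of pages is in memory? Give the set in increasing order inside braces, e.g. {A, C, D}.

{0, 4, 5, 8}

1: fault, frames {1}
3: fault, frames {1,3}
1: hit
0: fault, frames {3,1,0}
3: hit
0: hit
3: hit
8: fault, frames {1,0,3,8}
5: fault, evict 1, frames {0,3,8,5}
8: hit
6: fault, evict 0, frames {3,5,8,6}
4: fault, evict 3, frames {5,8,6,4}
2: fault, evict 5, frames {8,6,4,2}
0: fault, evict 8, frames {6,4,2,0}
8: fault, evict 6, frames {4,2,0,8}
0: hit
5: fault, evict 4, frames {2,8,0,5}
4: fault, evict 2, frames {8,0,5,4}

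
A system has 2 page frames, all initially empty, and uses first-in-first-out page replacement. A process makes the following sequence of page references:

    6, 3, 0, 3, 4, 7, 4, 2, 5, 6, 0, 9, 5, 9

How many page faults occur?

11

6 -> miss, frames {6}
3 -> miss, frames {6,3}
0 -> miss, evict 6, frames {3,0}
3 -> hit
4 -> miss, evict 3, frames {0,4}
7 -> miss, evict 0, frames {4,7}
4 -> hit
2 -> miss, evict 4, frames {7,2}
5 -> miss, evict 7, frames {2,5}
6 -> miss, evict 2, frames {5,6}
0 -> miss, evict 5, frames {6,0}
9 -> miss, evict 6, frames {0,9}
5 -> miss, evict 0, frames {9,5}
9 -> hit
Page faults: 11.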